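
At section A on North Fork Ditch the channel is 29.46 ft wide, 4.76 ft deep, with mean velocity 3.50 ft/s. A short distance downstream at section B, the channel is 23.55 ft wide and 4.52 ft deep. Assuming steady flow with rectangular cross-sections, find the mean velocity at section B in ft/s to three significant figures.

Q = A₁V₁ = (29.46×4.76) × 3.50 = 490.8 ft³/s
A₂ = 23.55 × 4.52 = 106.4 ft²
V₂ = Q/A₂ = 490.8/106.4 = 4.611 ft/s

4.61 ft/s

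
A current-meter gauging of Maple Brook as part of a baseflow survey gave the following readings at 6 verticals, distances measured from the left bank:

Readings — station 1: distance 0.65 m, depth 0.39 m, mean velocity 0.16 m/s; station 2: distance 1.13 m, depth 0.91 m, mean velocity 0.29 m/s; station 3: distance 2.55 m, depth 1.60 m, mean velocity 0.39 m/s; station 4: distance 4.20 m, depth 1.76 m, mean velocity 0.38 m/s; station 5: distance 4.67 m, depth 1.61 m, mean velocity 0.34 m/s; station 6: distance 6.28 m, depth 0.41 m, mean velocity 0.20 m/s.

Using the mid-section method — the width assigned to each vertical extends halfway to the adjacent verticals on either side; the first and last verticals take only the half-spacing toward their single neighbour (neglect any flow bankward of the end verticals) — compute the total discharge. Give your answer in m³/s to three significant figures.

w_1 = (1.13 − 0.65)/2 = 0.24 m; q_1 = 0.16 × 0.39 × 0.24 = 0.01498 m³/s
w_2 = (2.55 − 0.65)/2 = 0.95 m; q_2 = 0.29 × 0.91 × 0.95 = 0.2507 m³/s
w_3 = (4.20 − 1.13)/2 = 1.535 m; q_3 = 0.39 × 1.60 × 1.535 = 0.9578 m³/s
w_4 = (4.67 − 2.55)/2 = 1.06 m; q_4 = 0.38 × 1.76 × 1.06 = 0.7089 m³/s
w_5 = (6.28 − 4.20)/2 = 1.04 m; q_5 = 0.34 × 1.61 × 1.04 = 0.5693 m³/s
w_6 = (6.28 − 4.67)/2 = 0.805 m; q_6 = 0.20 × 0.41 × 0.805 = 0.06601 m³/s
Q = Σ qᵢ = 2.568 m³/s

2.57 m³/s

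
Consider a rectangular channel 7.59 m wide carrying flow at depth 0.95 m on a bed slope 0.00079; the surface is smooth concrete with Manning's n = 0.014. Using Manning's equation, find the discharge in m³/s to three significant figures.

A = b·y = 7.59 × 0.95 = 7.211 m²
P = b + 2y = 7.59 + 2×0.95 = 9.490 m
R = A/P = 7.211/9.490 = 0.7598 m
Q = (1/n)·A·R^(2/3)·S^(1/2) = (1/0.014) × 7.211 × 0.7598^(2/3) × 0.00079^(1/2) = 12.05 m³/s

12.1 m³/s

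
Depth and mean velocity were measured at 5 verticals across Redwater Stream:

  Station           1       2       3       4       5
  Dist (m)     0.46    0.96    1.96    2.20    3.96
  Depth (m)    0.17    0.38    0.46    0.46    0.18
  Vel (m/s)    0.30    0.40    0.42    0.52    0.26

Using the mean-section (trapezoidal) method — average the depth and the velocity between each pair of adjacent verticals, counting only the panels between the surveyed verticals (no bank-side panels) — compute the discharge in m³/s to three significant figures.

0.492 m³/s

Panel 1-2: Δb = 0.5 m, d̄ = (0.17+0.38)/2 = 0.275, v̄ = (0.30+0.40)/2 = 0.35 → q = 0.5×0.275×0.35 = 0.04813 m³/s
Panel 2-3: Δb = 1 m, d̄ = (0.38+0.46)/2 = 0.42, v̄ = (0.40+0.42)/2 = 0.41 → q = 1×0.42×0.41 = 0.1722 m³/s
Panel 3-4: Δb = 0.24 m, d̄ = (0.46+0.46)/2 = 0.46, v̄ = (0.42+0.52)/2 = 0.47 → q = 0.24×0.46×0.47 = 0.05189 m³/s
Panel 4-5: Δb = 1.76 m, d̄ = (0.46+0.18)/2 = 0.32, v̄ = (0.52+0.26)/2 = 0.39 → q = 1.76×0.32×0.39 = 0.2196 m³/s
Q = Σ q = 0.4919 m³/s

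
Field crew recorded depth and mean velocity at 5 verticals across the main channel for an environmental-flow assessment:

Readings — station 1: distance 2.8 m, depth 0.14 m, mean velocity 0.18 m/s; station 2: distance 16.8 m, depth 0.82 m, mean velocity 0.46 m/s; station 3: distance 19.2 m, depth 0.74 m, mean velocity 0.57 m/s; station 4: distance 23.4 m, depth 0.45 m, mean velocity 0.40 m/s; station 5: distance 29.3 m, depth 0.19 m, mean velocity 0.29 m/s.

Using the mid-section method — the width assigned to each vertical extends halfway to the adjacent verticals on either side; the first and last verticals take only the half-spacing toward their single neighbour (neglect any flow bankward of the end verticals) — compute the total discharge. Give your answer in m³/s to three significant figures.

5.73 m³/s

w_1 = (16.8 − 2.8)/2 = 7 m; q_1 = 0.18 × 0.14 × 7 = 0.1764 m³/s
w_2 = (19.2 − 2.8)/2 = 8.2 m; q_2 = 0.46 × 0.82 × 8.2 = 3.093 m³/s
w_3 = (23.4 − 16.8)/2 = 3.3 m; q_3 = 0.57 × 0.74 × 3.3 = 1.392 m³/s
w_4 = (29.3 − 19.2)/2 = 5.05 m; q_4 = 0.40 × 0.45 × 5.05 = 0.9090 m³/s
w_5 = (29.3 − 23.4)/2 = 2.95 m; q_5 = 0.29 × 0.19 × 2.95 = 0.1625 m³/s
Q = Σ qᵢ = 5.733 m³/s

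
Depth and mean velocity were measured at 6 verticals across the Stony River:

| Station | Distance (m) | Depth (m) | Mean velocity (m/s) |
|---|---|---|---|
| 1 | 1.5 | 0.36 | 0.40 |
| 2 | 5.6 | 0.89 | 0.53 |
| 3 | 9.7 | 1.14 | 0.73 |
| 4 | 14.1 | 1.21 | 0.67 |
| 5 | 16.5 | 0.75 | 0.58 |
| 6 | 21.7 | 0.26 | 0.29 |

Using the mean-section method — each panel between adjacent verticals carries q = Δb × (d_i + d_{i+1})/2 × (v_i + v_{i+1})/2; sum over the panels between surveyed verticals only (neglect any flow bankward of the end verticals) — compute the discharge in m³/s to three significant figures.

Panel 1-2: Δb = 4.1 m, d̄ = (0.36+0.89)/2 = 0.625, v̄ = (0.40+0.53)/2 = 0.465 → q = 4.1×0.625×0.465 = 1.192 m³/s
Panel 2-3: Δb = 4.1 m, d̄ = (0.89+1.14)/2 = 1.015, v̄ = (0.53+0.73)/2 = 0.63 → q = 4.1×1.015×0.63 = 2.622 m³/s
Panel 3-4: Δb = 4.4 m, d̄ = (1.14+1.21)/2 = 1.175, v̄ = (0.73+0.67)/2 = 0.7 → q = 4.4×1.175×0.7 = 3.619 m³/s
Panel 4-5: Δb = 2.4 m, d̄ = (1.21+0.75)/2 = 0.98, v̄ = (0.67+0.58)/2 = 0.625 → q = 2.4×0.98×0.625 = 1.470 m³/s
Panel 5-6: Δb = 5.2 m, d̄ = (0.75+0.26)/2 = 0.505, v̄ = (0.58+0.29)/2 = 0.435 → q = 5.2×0.505×0.435 = 1.142 m³/s
Q = Σ q = 10.04 m³/s

10.0 m³/s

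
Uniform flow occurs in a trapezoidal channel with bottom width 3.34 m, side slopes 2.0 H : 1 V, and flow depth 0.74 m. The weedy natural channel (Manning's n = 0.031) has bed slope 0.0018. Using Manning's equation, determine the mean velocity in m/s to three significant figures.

A = (b + z·y)·y = (3.34 + 2.0×0.74)×0.74 = 3.567 m²
P = b + 2y√(1+z²) = 3.34 + 2×0.74×√(1+2.0²) = 6.649 m
R = A/P = 3.567/6.649 = 0.5364 m
Q = (1/n)·A·R^(2/3)·S^(1/2) = (1/0.031) × 3.567 × 0.5364^(2/3) × 0.0018^(1/2) = 3.223 m³/s
V = Q/A = 3.223/3.567 = 0.9035 m/s

0.904 m/s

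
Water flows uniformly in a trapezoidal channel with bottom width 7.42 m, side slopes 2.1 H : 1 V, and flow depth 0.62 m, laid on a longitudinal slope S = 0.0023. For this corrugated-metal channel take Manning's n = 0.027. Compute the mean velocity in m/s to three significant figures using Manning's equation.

1.16 m/s

A = (b + z·y)·y = (7.42 + 2.1×0.62)×0.62 = 5.408 m²
P = b + 2y√(1+z²) = 7.42 + 2×0.62×√(1+2.1²) = 10.30 m
R = A/P = 5.408/10.30 = 0.5248 m
Q = (1/n)·A·R^(2/3)·S^(1/2) = (1/0.027) × 5.408 × 0.5248^(2/3) × 0.0023^(1/2) = 6.249 m³/s
V = Q/A = 6.249/5.408 = 1.156 m/s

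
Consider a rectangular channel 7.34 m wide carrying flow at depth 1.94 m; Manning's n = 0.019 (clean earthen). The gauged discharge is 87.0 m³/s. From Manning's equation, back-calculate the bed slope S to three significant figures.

A = b·y = 7.34 × 1.94 = 14.24 m²
P = b + 2y = 7.34 + 2×1.94 = 11.22 m
R = A/P = 14.24/11.22 = 1.269 m
S = (Q·n / (1·A·R^(2/3)))² = (87.0×0.019 / (1×14.24×1.172))² = 0.009807

0.00981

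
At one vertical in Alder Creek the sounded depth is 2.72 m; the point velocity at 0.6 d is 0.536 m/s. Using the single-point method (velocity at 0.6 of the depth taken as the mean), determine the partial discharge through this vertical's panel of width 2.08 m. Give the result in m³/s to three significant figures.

v̄ = v₀.₆ = 0.536 m/s
q = v̄ × d × w = 0.5360 × 2.72 × 2.08 = 3.032 m³/s

3.03 m³/s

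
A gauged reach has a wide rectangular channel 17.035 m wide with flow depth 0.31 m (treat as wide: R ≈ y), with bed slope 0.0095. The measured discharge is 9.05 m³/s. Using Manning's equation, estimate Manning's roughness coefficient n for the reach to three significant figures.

0.0261

A = b·y = 17.035 × 0.31 = 5.281 m²
Wide channel: R ≈ y = 0.31 m
n = (1/Q)·A·R^(2/3)·S^(1/2) = (1/9.05) × 5.281 × 0.4580 × 0.09747 = 0.02605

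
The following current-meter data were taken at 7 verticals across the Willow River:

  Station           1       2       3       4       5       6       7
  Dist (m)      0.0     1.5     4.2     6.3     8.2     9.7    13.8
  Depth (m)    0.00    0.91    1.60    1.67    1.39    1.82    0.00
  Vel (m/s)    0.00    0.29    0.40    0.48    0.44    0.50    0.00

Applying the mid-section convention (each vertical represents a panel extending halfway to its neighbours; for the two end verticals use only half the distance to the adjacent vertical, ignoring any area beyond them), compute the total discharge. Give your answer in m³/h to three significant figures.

w_2 = (4.2 − 0.0)/2 = 2.1 m; q_2 = 0.29 × 0.91 × 2.1 = 0.5542 m³/s
w_3 = (6.3 − 1.5)/2 = 2.4 m; q_3 = 0.40 × 1.60 × 2.4 = 1.536 m³/s
w_4 = (8.2 − 4.2)/2 = 2 m; q_4 = 0.48 × 1.67 × 2 = 1.603 m³/s
w_5 = (9.7 − 6.3)/2 = 1.7 m; q_5 = 0.44 × 1.39 × 1.7 = 1.040 m³/s
w_6 = (13.8 − 8.2)/2 = 2.8 m; q_6 = 0.50 × 1.82 × 2.8 = 2.548 m³/s
Stations 1, 7 contribute zero (depth or velocity is 0).
Q = Σ qᵢ = 7.281 m³/s
= 7.281 × 3600 = 26210 m³/h

26200 m³/h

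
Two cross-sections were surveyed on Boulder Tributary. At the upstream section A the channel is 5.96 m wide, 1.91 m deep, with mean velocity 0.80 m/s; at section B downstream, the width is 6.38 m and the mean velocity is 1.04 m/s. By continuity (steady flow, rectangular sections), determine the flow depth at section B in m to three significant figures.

1.37 m

Q = A₁V₁ = (5.96×1.91) × 0.80 = 9.107 m³/s
d₂ = Q/(b₂ V₂) = 9.107/(6.38×1.04) = 1.373 m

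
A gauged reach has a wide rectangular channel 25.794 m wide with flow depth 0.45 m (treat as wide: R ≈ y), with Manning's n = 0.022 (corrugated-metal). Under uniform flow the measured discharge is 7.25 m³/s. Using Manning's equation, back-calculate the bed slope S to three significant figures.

0.000548

A = b·y = 25.794 × 0.45 = 11.61 m²
Wide channel: R ≈ y = 0.45 m
S = (Q·n / (1·A·R^(2/3)))² = (7.25×0.022 / (1×11.61×0.5872))² = 0.0005476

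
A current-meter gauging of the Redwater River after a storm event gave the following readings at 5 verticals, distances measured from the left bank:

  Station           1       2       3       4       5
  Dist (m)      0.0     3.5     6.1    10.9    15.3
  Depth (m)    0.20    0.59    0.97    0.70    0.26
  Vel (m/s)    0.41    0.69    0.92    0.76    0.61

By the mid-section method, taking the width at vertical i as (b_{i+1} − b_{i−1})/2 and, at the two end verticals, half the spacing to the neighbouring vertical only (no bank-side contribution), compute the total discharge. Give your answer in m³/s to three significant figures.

7.48 m³/s

w_1 = (3.5 − 0.0)/2 = 1.75 m; q_1 = 0.41 × 0.20 × 1.75 = 0.1435 m³/s
w_2 = (6.1 − 0.0)/2 = 3.05 m; q_2 = 0.69 × 0.59 × 3.05 = 1.242 m³/s
w_3 = (10.9 − 3.5)/2 = 3.7 m; q_3 = 0.92 × 0.97 × 3.7 = 3.302 m³/s
w_4 = (15.3 − 6.1)/2 = 4.6 m; q_4 = 0.76 × 0.70 × 4.6 = 2.447 m³/s
w_5 = (15.3 − 10.9)/2 = 2.2 m; q_5 = 0.61 × 0.26 × 2.2 = 0.3489 m³/s
Q = Σ qᵢ = 7.483 m³/s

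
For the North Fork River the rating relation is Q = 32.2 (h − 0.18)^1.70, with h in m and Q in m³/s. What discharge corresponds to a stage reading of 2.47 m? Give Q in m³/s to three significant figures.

Q = 32.2 × (2.47 − 0.18)^1.70 = 32.2 × 2.29^1.70 = 131.7 m³/s

132 m³/s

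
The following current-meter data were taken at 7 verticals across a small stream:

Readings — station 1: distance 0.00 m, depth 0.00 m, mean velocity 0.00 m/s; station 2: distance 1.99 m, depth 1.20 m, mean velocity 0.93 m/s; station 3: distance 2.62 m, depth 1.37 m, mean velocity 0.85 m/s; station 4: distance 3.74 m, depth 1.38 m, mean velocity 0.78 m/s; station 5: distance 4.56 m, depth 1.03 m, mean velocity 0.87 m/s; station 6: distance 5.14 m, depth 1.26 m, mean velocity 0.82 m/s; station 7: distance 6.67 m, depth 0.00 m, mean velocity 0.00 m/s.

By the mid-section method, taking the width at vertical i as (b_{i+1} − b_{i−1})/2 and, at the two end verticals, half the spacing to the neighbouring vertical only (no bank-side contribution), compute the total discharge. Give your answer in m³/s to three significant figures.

w_2 = (2.62 − 0.00)/2 = 1.31 m; q_2 = 0.93 × 1.20 × 1.31 = 1.462 m³/s
w_3 = (3.74 − 1.99)/2 = 0.875 m; q_3 = 0.85 × 1.37 × 0.875 = 1.019 m³/s
w_4 = (4.56 − 2.62)/2 = 0.97 m; q_4 = 0.78 × 1.38 × 0.97 = 1.044 m³/s
w_5 = (5.14 − 3.74)/2 = 0.7 m; q_5 = 0.87 × 1.03 × 0.7 = 0.6273 m³/s
w_6 = (6.67 − 4.56)/2 = 1.055 m; q_6 = 0.82 × 1.26 × 1.055 = 1.090 m³/s
Stations 1, 7 contribute zero (depth or velocity is 0).
Q = Σ qᵢ = 5.242 m³/s

5.24 m³/s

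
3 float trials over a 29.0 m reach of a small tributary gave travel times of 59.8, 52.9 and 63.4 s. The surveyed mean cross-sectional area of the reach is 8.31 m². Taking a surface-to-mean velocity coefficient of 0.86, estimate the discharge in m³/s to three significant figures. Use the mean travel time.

t̄ = (59.8 + 52.9 + 63.4) / 3 = 58.7 s
v_surface = L / t̄ = 29.0 / 58.7 = 0.4940 m/s
v_mean = 0.86 × 0.4940 = 0.4249 m/s
Q = A × v_mean = 8.31 × 0.4249 = 3.531 m³/s

3.53 m³/s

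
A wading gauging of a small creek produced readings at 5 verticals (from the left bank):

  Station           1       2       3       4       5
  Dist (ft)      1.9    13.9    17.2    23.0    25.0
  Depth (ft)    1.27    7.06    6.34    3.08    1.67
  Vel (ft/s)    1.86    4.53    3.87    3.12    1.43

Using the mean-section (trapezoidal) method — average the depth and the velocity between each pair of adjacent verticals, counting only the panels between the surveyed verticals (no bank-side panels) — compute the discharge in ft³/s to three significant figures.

Panel 1-2: Δb = 12 ft, d̄ = (1.27+7.06)/2 = 4.165, v̄ = (1.86+4.53)/2 = 3.195 → q = 12×4.165×3.195 = 159.7 ft³/s
Panel 2-3: Δb = 3.3 ft, d̄ = (7.06+6.34)/2 = 6.7, v̄ = (4.53+3.87)/2 = 4.2 → q = 3.3×6.7×4.2 = 92.86 ft³/s
Panel 3-4: Δb = 5.8 ft, d̄ = (6.34+3.08)/2 = 4.71, v̄ = (3.87+3.12)/2 = 3.495 → q = 5.8×4.71×3.495 = 95.48 ft³/s
Panel 4-5: Δb = 2 ft, d̄ = (3.08+1.67)/2 = 2.375, v̄ = (3.12+1.43)/2 = 2.275 → q = 2×2.375×2.275 = 10.81 ft³/s
Q = Σ q = 358.8 ft³/s

359 ft³/s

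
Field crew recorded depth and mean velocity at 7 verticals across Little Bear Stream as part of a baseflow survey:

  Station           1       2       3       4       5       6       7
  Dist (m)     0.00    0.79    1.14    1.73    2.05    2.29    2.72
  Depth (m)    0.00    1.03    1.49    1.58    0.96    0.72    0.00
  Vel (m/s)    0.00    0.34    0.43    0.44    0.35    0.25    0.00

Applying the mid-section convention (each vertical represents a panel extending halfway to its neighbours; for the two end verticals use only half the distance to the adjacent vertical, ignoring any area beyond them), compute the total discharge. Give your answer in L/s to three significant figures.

w_2 = (1.14 − 0.00)/2 = 0.57 m; q_2 = 0.34 × 1.03 × 0.57 = 0.1996 m³/s
w_3 = (1.73 − 0.79)/2 = 0.47 m; q_3 = 0.43 × 1.49 × 0.47 = 0.3011 m³/s
w_4 = (2.05 − 1.14)/2 = 0.455 m; q_4 = 0.44 × 1.58 × 0.455 = 0.3163 m³/s
w_5 = (2.29 − 1.73)/2 = 0.28 m; q_5 = 0.35 × 0.96 × 0.28 = 0.09408 m³/s
w_6 = (2.72 − 2.05)/2 = 0.335 m; q_6 = 0.25 × 0.72 × 0.335 = 0.06030 m³/s
Stations 1, 7 contribute zero (depth or velocity is 0).
Q = Σ qᵢ = 0.9714 m³/s
= 0.9714 × 1000 = 971.4 L/s

971 L/s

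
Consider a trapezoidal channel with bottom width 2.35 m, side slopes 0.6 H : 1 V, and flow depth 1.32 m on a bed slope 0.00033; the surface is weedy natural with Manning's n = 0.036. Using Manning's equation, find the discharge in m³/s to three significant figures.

A = (b + z·y)·y = (2.35 + 0.6×1.32)×1.32 = 4.147 m²
P = b + 2y√(1+z²) = 2.35 + 2×1.32×√(1+0.6²) = 5.429 m
R = A/P = 4.147/5.429 = 0.7640 m
Q = (1/n)·A·R^(2/3)·S^(1/2) = (1/0.036) × 4.147 × 0.7640^(2/3) × 0.00033^(1/2) = 1.749 m³/s

1.75 m³/s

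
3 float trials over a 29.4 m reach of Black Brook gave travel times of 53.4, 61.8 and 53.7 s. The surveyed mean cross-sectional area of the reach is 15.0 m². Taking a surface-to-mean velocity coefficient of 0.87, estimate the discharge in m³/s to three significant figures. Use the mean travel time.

6.81 m³/s

t̄ = (53.4 + 61.8 + 53.7) / 3 = 56.3 s
v_surface = L / t̄ = 29.4 / 56.3 = 0.5222 m/s
v_mean = 0.87 × 0.5222 = 0.4543 m/s
Q = A × v_mean = 15.0 × 0.4543 = 6.815 m³/s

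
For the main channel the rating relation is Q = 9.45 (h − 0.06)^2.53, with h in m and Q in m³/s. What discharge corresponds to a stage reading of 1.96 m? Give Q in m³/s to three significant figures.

47.9 m³/s

Q = 9.45 × (1.96 − 0.06)^2.53 = 9.45 × 1.9^2.53 = 47.94 m³/s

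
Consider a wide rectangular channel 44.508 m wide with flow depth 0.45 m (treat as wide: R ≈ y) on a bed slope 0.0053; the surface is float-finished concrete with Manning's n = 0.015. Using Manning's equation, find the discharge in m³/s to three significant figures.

57.1 m³/s

A = b·y = 44.508 × 0.45 = 20.03 m²
Wide channel: R ≈ y = 0.45 m
Q = (1/n)·A·R^(2/3)·S^(1/2) = (1/0.015) × 20.03 × 0.4500^(2/3) × 0.0053^(1/2) = 57.08 m³/s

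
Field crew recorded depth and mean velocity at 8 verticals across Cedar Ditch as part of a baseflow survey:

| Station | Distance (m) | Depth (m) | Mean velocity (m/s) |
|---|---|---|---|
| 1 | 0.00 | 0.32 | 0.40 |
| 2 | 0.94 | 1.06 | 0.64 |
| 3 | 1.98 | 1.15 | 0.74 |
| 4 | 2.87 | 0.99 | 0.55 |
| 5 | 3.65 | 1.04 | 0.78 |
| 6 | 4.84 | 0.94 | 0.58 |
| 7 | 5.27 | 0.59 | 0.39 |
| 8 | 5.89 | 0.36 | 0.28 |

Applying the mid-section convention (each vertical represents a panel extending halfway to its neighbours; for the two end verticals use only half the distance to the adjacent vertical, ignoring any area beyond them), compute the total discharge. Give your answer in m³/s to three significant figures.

3.40 m³/s

w_1 = (0.94 − 0.00)/2 = 0.47 m; q_1 = 0.40 × 0.32 × 0.47 = 0.06016 m³/s
w_2 = (1.98 − 0.00)/2 = 0.99 m; q_2 = 0.64 × 1.06 × 0.99 = 0.6716 m³/s
w_3 = (2.87 − 0.94)/2 = 0.965 m; q_3 = 0.74 × 1.15 × 0.965 = 0.8212 m³/s
w_4 = (3.65 − 1.98)/2 = 0.835 m; q_4 = 0.55 × 0.99 × 0.835 = 0.4547 m³/s
w_5 = (4.84 − 2.87)/2 = 0.985 m; q_5 = 0.78 × 1.04 × 0.985 = 0.7990 m³/s
w_6 = (5.27 − 3.65)/2 = 0.81 m; q_6 = 0.58 × 0.94 × 0.81 = 0.4416 m³/s
w_7 = (5.89 − 4.84)/2 = 0.525 m; q_7 = 0.39 × 0.59 × 0.525 = 0.1208 m³/s
w_8 = (5.89 − 5.27)/2 = 0.31 m; q_8 = 0.28 × 0.36 × 0.31 = 0.03125 m³/s
Q = Σ qᵢ = 3.400 m³/s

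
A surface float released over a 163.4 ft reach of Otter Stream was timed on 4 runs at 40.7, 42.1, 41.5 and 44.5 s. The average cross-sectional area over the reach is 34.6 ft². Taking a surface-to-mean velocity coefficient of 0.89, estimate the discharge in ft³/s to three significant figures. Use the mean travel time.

119 ft³/s

t̄ = (40.7 + 42.1 + 41.5 + 44.5) / 4 = 42.2 s
v_surface = L / t̄ = 163.4 / 42.2 = 3.872 ft/s
v_mean = 0.89 × 3.872 = 3.446 ft/s
Q = A × v_mean = 34.6 × 3.446 = 119.2 ft³/s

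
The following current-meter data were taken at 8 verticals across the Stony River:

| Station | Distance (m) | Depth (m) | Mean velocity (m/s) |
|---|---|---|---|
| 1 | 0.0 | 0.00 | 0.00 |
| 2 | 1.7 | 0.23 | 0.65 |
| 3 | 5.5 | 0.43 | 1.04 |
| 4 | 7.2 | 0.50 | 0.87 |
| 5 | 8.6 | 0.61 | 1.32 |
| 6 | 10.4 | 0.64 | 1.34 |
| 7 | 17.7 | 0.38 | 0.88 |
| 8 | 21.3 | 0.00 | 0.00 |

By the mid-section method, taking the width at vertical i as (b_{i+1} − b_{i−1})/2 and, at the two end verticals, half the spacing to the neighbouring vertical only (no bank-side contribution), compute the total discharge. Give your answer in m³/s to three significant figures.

9.33 m³/s

w_2 = (5.5 − 0.0)/2 = 2.75 m; q_2 = 0.65 × 0.23 × 2.75 = 0.4111 m³/s
w_3 = (7.2 − 1.7)/2 = 2.75 m; q_3 = 1.04 × 0.43 × 2.75 = 1.230 m³/s
w_4 = (8.6 − 5.5)/2 = 1.55 m; q_4 = 0.87 × 0.50 × 1.55 = 0.6743 m³/s
w_5 = (10.4 − 7.2)/2 = 1.6 m; q_5 = 1.32 × 0.61 × 1.6 = 1.288 m³/s
w_6 = (17.7 − 8.6)/2 = 4.55 m; q_6 = 1.34 × 0.64 × 4.55 = 3.902 m³/s
w_7 = (21.3 − 10.4)/2 = 5.45 m; q_7 = 0.88 × 0.38 × 5.45 = 1.822 m³/s
Stations 1, 8 contribute zero (depth or velocity is 0).
Q = Σ qᵢ = 9.328 m³/s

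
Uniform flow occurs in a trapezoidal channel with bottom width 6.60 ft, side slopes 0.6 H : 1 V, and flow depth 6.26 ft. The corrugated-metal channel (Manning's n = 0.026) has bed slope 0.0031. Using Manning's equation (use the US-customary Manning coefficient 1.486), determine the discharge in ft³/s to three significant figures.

435 ft³/s

A = (b + z·y)·y = (6.60 + 0.6×6.26)×6.26 = 64.83 ft²
P = b + 2y√(1+z²) = 6.60 + 2×6.26×√(1+0.6²) = 21.20 ft
R = A/P = 64.83/21.20 = 3.058 ft
Q = (1.486/n)·A·R^(2/3)·S^(1/2) = (1.486/0.026) × 64.83 × 3.058^(2/3) × 0.0031^(1/2) = 434.6 ft³/s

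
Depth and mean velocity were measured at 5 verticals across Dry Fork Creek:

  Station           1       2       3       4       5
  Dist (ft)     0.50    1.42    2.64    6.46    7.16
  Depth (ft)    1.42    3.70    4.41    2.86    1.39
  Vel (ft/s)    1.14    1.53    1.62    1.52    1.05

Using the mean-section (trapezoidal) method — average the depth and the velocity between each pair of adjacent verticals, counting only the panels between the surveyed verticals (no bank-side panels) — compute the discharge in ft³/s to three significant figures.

Panel 1-2: Δb = 0.92 ft, d̄ = (1.42+3.70)/2 = 2.56, v̄ = (1.14+1.53)/2 = 1.335 → q = 0.92×2.56×1.335 = 3.144 ft³/s
Panel 2-3: Δb = 1.22 ft, d̄ = (3.70+4.41)/2 = 4.055, v̄ = (1.53+1.62)/2 = 1.575 → q = 1.22×4.055×1.575 = 7.792 ft³/s
Panel 3-4: Δb = 3.82 ft, d̄ = (4.41+2.86)/2 = 3.635, v̄ = (1.62+1.52)/2 = 1.57 → q = 3.82×3.635×1.57 = 21.80 ft³/s
Panel 4-5: Δb = 0.7 ft, d̄ = (2.86+1.39)/2 = 2.125, v̄ = (1.52+1.05)/2 = 1.285 → q = 0.7×2.125×1.285 = 1.911 ft³/s
Q = Σ q = 34.65 ft³/s

34.6 ft³/s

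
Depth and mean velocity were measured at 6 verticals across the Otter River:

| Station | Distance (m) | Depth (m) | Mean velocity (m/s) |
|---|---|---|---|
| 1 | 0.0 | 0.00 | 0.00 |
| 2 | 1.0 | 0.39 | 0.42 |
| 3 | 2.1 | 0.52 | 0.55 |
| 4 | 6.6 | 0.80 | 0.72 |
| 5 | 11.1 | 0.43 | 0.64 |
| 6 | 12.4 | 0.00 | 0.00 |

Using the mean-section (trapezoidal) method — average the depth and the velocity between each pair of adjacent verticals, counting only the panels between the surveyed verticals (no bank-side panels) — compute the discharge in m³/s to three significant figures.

4.14 m³/s

Panel 1-2: Δb = 1 m, d̄ = (0.00+0.39)/2 = 0.195, v̄ = (0.00+0.42)/2 = 0.21 → q = 1×0.195×0.21 = 0.04095 m³/s
Panel 2-3: Δb = 1.1 m, d̄ = (0.39+0.52)/2 = 0.455, v̄ = (0.42+0.55)/2 = 0.485 → q = 1.1×0.455×0.485 = 0.2427 m³/s
Panel 3-4: Δb = 4.5 m, d̄ = (0.52+0.80)/2 = 0.66, v̄ = (0.55+0.72)/2 = 0.635 → q = 4.5×0.66×0.635 = 1.886 m³/s
Panel 4-5: Δb = 4.5 m, d̄ = (0.80+0.43)/2 = 0.615, v̄ = (0.72+0.64)/2 = 0.68 → q = 4.5×0.615×0.68 = 1.882 m³/s
Panel 5-6: Δb = 1.3 m, d̄ = (0.43+0.00)/2 = 0.215, v̄ = (0.64+0.00)/2 = 0.32 → q = 1.3×0.215×0.32 = 0.08944 m³/s
Q = Σ q = 4.141 m³/s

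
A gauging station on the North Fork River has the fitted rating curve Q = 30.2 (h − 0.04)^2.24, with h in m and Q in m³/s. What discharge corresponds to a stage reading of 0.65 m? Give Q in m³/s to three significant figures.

Q = 30.2 × (0.65 − 0.04)^2.24 = 30.2 × 0.61^2.24 = 9.980 m³/s

9.98 m³/s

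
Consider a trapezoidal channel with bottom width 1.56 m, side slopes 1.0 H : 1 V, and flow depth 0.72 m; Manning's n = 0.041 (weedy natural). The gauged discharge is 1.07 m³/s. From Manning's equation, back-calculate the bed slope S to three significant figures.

0.00203

A = (b + z·y)·y = (1.56 + 1.0×0.72)×0.72 = 1.642 m²
P = b + 2y√(1+z²) = 1.56 + 2×0.72×√(1+1.0²) = 3.596 m
R = A/P = 1.642/3.596 = 0.4564 m
S = (Q·n / (1·A·R^(2/3)))² = (1.07×0.041 / (1×1.642×0.5928))² = 0.002032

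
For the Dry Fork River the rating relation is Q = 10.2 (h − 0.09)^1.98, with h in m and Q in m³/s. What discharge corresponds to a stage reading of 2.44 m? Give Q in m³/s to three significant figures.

Q = 10.2 × (2.44 − 0.09)^1.98 = 10.2 × 2.35^1.98 = 55.38 m³/s

55.4 m³/s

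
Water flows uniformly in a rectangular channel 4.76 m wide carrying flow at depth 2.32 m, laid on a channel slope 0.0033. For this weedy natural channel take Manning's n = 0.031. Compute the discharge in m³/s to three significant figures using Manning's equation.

22.8 m³/s

A = b·y = 4.76 × 2.32 = 11.04 m²
P = b + 2y = 4.76 + 2×2.32 = 9.400 m
R = A/P = 11.04/9.400 = 1.175 m
Q = (1/n)·A·R^(2/3)·S^(1/2) = (1/0.031) × 11.04 × 1.175^(2/3) × 0.0033^(1/2) = 22.78 m³/s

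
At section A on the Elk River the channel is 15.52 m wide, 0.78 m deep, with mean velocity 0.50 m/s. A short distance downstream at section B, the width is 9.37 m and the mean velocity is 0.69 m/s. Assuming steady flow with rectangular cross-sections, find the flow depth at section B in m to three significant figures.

0.936 m

Q = A₁V₁ = (15.52×0.78) × 0.50 = 6.053 m³/s
d₂ = Q/(b₂ V₂) = 6.053/(9.37×0.69) = 0.9362 m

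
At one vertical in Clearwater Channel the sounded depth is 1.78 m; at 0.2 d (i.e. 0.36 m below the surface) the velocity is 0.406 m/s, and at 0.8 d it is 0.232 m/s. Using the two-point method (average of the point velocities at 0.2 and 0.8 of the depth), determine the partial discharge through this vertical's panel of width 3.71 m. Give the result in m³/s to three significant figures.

v̄ = (0.406 + 0.232) / 2 = 0.3190 m/s
q = v̄ × d × w = 0.3190 × 1.78 × 3.71 = 2.107 m³/s

2.11 m³/s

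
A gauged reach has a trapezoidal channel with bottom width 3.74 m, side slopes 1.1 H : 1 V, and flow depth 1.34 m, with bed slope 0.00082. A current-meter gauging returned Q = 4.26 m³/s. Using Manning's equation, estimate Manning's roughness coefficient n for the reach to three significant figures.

A = (b + z·y)·y = (3.74 + 1.1×1.34)×1.34 = 6.987 m²
P = b + 2y√(1+z²) = 3.74 + 2×1.34×√(1+1.1²) = 7.724 m
R = A/P = 6.987/7.724 = 0.9045 m
n = (1/Q)·A·R^(2/3)·S^(1/2) = (1/4.26) × 6.987 × 0.9353 × 0.02864 = 0.04393

0.0439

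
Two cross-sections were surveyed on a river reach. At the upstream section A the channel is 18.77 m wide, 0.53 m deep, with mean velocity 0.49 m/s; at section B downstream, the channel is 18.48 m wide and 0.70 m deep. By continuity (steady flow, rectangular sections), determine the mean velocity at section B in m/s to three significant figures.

0.377 m/s

Q = A₁V₁ = (18.77×0.53) × 0.49 = 4.875 m³/s
A₂ = 18.48 × 0.70 = 12.94 m²
V₂ = Q/A₂ = 4.875/12.94 = 0.3768 m/s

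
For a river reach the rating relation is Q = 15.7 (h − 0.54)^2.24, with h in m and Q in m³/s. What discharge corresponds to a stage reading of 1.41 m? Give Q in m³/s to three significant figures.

11.5 m³/s

Q = 15.7 × (1.41 − 0.54)^2.24 = 15.7 × 0.87^2.24 = 11.49 m³/s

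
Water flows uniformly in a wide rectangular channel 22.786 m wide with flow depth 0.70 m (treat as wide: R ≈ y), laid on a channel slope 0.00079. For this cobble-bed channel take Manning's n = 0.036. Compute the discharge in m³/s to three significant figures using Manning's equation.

A = b·y = 22.786 × 0.70 = 15.95 m²
Wide channel: R ≈ y = 0.70 m
Q = (1/n)·A·R^(2/3)·S^(1/2) = (1/0.036) × 15.95 × 0.7000^(2/3) × 0.00079^(1/2) = 9.818 m³/s

9.82 m³/s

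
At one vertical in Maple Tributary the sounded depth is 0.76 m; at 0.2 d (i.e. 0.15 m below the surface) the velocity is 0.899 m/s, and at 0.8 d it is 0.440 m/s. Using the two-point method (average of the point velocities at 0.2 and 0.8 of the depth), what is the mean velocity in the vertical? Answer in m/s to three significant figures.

v̄ = (0.899 + 0.440) / 2 = 0.6695 m/s

0.670 m/s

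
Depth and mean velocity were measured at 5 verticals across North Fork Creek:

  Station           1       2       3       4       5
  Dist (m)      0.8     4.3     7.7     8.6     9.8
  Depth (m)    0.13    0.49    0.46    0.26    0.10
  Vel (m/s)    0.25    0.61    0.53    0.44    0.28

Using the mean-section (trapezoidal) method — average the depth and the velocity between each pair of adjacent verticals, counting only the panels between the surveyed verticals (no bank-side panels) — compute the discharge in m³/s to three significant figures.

Panel 1-2: Δb = 3.5 m, d̄ = (0.13+0.49)/2 = 0.31, v̄ = (0.25+0.61)/2 = 0.43 → q = 3.5×0.31×0.43 = 0.4666 m³/s
Panel 2-3: Δb = 3.4 m, d̄ = (0.49+0.46)/2 = 0.475, v̄ = (0.61+0.53)/2 = 0.57 → q = 3.4×0.475×0.57 = 0.9206 m³/s
Panel 3-4: Δb = 0.9 m, d̄ = (0.46+0.26)/2 = 0.36, v̄ = (0.53+0.44)/2 = 0.485 → q = 0.9×0.36×0.485 = 0.1571 m³/s
Panel 4-5: Δb = 1.2 m, d̄ = (0.26+0.10)/2 = 0.18, v̄ = (0.44+0.28)/2 = 0.36 → q = 1.2×0.18×0.36 = 0.07776 m³/s
Q = Σ q = 1.622 m³/s

1.62 m³/s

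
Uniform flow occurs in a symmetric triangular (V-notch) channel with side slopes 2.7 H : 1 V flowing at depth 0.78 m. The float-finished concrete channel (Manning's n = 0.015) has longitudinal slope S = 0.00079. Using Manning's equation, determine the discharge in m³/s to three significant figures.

A = z·y² = 2.7×0.78² = 1.643 m²
P = 2y√(1+z²) = 2×0.78×√(1+2.7²) = 4.492 m
R = A/P = 1.643/4.492 = 0.3657 m
Q = (1/n)·A·R^(2/3)·S^(1/2) = (1/0.015) × 1.643 × 0.3657^(2/3) × 0.00079^(1/2) = 1.574 m³/s

1.57 m³/s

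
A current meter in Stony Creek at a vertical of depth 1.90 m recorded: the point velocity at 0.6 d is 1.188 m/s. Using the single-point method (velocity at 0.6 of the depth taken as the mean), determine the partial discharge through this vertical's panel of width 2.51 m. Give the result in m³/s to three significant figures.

5.67 m³/s

v̄ = v₀.₆ = 1.188 m/s
q = v̄ × d × w = 1.188 × 1.90 × 2.51 = 5.666 m³/s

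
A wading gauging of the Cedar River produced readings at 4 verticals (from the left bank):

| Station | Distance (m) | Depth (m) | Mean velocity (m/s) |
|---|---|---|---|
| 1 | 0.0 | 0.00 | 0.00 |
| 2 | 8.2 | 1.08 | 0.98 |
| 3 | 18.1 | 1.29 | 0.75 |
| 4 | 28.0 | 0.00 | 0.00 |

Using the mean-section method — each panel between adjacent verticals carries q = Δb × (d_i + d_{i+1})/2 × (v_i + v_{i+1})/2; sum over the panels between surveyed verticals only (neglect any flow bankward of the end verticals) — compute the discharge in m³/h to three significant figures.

53000 m³/h

Panel 1-2: Δb = 8.2 m, d̄ = (0.00+1.08)/2 = 0.54, v̄ = (0.00+0.98)/2 = 0.49 → q = 8.2×0.54×0.49 = 2.170 m³/s
Panel 2-3: Δb = 9.9 m, d̄ = (1.08+1.29)/2 = 1.185, v̄ = (0.98+0.75)/2 = 0.865 → q = 9.9×1.185×0.865 = 10.15 m³/s
Panel 3-4: Δb = 9.9 m, d̄ = (1.29+0.00)/2 = 0.645, v̄ = (0.75+0.00)/2 = 0.375 → q = 9.9×0.645×0.375 = 2.395 m³/s
Q = Σ q = 14.71 m³/s
= 14.71 × 3600 = 52960 m³/h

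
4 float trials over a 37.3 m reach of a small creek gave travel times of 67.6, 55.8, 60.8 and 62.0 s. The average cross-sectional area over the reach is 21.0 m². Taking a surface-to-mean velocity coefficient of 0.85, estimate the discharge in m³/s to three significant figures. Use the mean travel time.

t̄ = (67.6 + 55.8 + 60.8 + 62.0) / 4 = 61.55 s
v_surface = L / t̄ = 37.3 / 61.55 = 0.6060 m/s
v_mean = 0.85 × 0.6060 = 0.5151 m/s
Q = A × v_mean = 21.0 × 0.5151 = 10.82 m³/s

10.8 m³/s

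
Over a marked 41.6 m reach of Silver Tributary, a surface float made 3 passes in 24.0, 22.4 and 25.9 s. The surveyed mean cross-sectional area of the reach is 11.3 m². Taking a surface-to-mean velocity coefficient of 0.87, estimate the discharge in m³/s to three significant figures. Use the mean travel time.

t̄ = (24.0 + 22.4 + 25.9) / 3 = 24.1 s
v_surface = L / t̄ = 41.6 / 24.1 = 1.726 m/s
v_mean = 0.87 × 1.726 = 1.502 m/s
Q = A × v_mean = 11.3 × 1.502 = 16.97 m³/s

17.0 m³/s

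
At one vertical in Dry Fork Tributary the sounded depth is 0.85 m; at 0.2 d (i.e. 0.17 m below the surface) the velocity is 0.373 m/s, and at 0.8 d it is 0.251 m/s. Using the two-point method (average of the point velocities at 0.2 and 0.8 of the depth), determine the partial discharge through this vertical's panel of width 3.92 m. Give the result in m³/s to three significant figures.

1.04 m³/s

v̄ = (0.373 + 0.251) / 2 = 0.3120 m/s
q = v̄ × d × w = 0.3120 × 0.85 × 3.92 = 1.040 m³/s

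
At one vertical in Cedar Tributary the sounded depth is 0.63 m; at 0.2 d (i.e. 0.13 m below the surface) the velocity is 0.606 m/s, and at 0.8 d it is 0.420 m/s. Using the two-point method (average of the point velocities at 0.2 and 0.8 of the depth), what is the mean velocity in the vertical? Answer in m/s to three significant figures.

0.513 m/s

v̄ = (0.606 + 0.420) / 2 = 0.5130 m/s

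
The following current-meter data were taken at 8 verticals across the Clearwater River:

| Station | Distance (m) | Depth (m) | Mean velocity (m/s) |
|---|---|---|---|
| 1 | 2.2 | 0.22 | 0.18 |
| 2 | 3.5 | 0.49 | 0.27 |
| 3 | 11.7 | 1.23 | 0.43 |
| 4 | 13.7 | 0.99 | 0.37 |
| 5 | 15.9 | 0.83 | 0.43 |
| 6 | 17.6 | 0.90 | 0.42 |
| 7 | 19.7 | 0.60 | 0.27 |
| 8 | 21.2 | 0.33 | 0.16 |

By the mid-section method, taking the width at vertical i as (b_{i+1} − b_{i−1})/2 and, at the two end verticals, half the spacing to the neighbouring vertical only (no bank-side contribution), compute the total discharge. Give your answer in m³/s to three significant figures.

w_1 = (3.5 − 2.2)/2 = 0.65 m; q_1 = 0.18 × 0.22 × 0.65 = 0.02574 m³/s
w_2 = (11.7 − 2.2)/2 = 4.75 m; q_2 = 0.27 × 0.49 × 4.75 = 0.6284 m³/s
w_3 = (13.7 − 3.5)/2 = 5.1 m; q_3 = 0.43 × 1.23 × 5.1 = 2.697 m³/s
w_4 = (15.9 − 11.7)/2 = 2.1 m; q_4 = 0.37 × 0.99 × 2.1 = 0.7692 m³/s
w_5 = (17.6 − 13.7)/2 = 1.95 m; q_5 = 0.43 × 0.83 × 1.95 = 0.6960 m³/s
w_6 = (19.7 − 15.9)/2 = 1.9 m; q_6 = 0.42 × 0.90 × 1.9 = 0.7182 m³/s
w_7 = (21.2 − 17.6)/2 = 1.8 m; q_7 = 0.27 × 0.60 × 1.8 = 0.2916 m³/s
w_8 = (21.2 − 19.7)/2 = 0.75 m; q_8 = 0.16 × 0.33 × 0.75 = 0.03960 m³/s
Q = Σ qᵢ = 5.866 m³/s

5.87 m³/s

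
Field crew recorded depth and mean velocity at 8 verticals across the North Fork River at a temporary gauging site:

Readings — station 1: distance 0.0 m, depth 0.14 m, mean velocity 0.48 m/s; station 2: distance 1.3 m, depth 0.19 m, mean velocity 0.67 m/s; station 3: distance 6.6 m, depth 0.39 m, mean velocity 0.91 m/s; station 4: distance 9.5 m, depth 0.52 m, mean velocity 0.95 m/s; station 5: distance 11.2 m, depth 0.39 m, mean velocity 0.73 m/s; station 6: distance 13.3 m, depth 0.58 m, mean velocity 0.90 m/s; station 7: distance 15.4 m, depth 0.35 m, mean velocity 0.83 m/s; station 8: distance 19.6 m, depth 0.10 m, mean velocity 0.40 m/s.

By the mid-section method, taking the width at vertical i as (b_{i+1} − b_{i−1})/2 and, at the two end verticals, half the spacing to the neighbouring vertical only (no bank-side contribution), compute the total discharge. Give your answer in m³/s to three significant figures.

5.69 m³/s

w_1 = (1.3 − 0.0)/2 = 0.65 m; q_1 = 0.48 × 0.14 × 0.65 = 0.04368 m³/s
w_2 = (6.6 − 0.0)/2 = 3.3 m; q_2 = 0.67 × 0.19 × 3.3 = 0.4201 m³/s
w_3 = (9.5 − 1.3)/2 = 4.1 m; q_3 = 0.91 × 0.39 × 4.1 = 1.455 m³/s
w_4 = (11.2 − 6.6)/2 = 2.3 m; q_4 = 0.95 × 0.52 × 2.3 = 1.136 m³/s
w_5 = (13.3 − 9.5)/2 = 1.9 m; q_5 = 0.73 × 0.39 × 1.9 = 0.5409 m³/s
w_6 = (15.4 − 11.2)/2 = 2.1 m; q_6 = 0.90 × 0.58 × 2.1 = 1.096 m³/s
w_7 = (19.6 − 13.3)/2 = 3.15 m; q_7 = 0.83 × 0.35 × 3.15 = 0.9151 m³/s
w_8 = (19.6 − 15.4)/2 = 2.1 m; q_8 = 0.40 × 0.10 × 2.1 = 0.08400 m³/s
Q = Σ qᵢ = 5.691 m³/s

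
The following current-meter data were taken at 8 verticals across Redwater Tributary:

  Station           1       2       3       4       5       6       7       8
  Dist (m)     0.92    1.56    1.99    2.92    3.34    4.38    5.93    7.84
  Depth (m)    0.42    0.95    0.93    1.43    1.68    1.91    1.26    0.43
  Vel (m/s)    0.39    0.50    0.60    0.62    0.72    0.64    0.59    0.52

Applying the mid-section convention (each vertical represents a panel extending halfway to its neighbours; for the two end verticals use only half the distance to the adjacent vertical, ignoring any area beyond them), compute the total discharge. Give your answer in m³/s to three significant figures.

w_1 = (1.56 − 0.92)/2 = 0.32 m; q_1 = 0.39 × 0.42 × 0.32 = 0.05242 m³/s
w_2 = (1.99 − 0.92)/2 = 0.535 m; q_2 = 0.50 × 0.95 × 0.535 = 0.2541 m³/s
w_3 = (2.92 − 1.56)/2 = 0.68 m; q_3 = 0.60 × 0.93 × 0.68 = 0.3794 m³/s
w_4 = (3.34 − 1.99)/2 = 0.675 m; q_4 = 0.62 × 1.43 × 0.675 = 0.5985 m³/s
w_5 = (4.38 − 2.92)/2 = 0.73 m; q_5 = 0.72 × 1.68 × 0.73 = 0.8830 m³/s
w_6 = (5.93 − 3.34)/2 = 1.295 m; q_6 = 0.64 × 1.91 × 1.295 = 1.583 m³/s
w_7 = (7.84 − 4.38)/2 = 1.73 m; q_7 = 0.59 × 1.26 × 1.73 = 1.286 m³/s
w_8 = (7.84 − 5.93)/2 = 0.955 m; q_8 = 0.52 × 0.43 × 0.955 = 0.2135 m³/s
Q = Σ qᵢ = 5.250 m³/s

5.25 m³/s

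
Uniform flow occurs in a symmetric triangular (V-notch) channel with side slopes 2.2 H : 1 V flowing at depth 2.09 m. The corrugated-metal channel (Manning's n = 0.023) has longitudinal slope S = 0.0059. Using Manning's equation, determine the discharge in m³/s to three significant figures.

31.0 m³/s

A = z·y² = 2.2×2.09² = 9.610 m²
P = 2y√(1+z²) = 2×2.09×√(1+2.2²) = 10.10 m
R = A/P = 9.610/10.10 = 0.9513 m
Q = (1/n)·A·R^(2/3)·S^(1/2) = (1/0.023) × 9.610 × 0.9513^(2/3) × 0.0059^(1/2) = 31.04 m³/s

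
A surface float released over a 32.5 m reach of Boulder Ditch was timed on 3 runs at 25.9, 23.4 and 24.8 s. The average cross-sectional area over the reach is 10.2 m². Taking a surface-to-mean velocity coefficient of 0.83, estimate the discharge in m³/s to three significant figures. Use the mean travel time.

11.1 m³/s

t̄ = (25.9 + 23.4 + 24.8) / 3 = 24.7 s
v_surface = L / t̄ = 32.5 / 24.7 = 1.316 m/s
v_mean = 0.83 × 1.316 = 1.092 m/s
Q = A × v_mean = 10.2 × 1.092 = 11.14 m³/s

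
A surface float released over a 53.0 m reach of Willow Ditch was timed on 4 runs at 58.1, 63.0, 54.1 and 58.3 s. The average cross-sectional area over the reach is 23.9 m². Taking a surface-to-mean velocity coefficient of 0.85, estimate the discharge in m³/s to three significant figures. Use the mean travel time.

t̄ = (58.1 + 63.0 + 54.1 + 58.3) / 4 = 58.375 s
v_surface = L / t̄ = 53.0 / 58.375 = 0.9079 m/s
v_mean = 0.85 × 0.9079 = 0.7717 m/s
Q = A × v_mean = 23.9 × 0.7717 = 18.44 m³/s

18.4 m³/s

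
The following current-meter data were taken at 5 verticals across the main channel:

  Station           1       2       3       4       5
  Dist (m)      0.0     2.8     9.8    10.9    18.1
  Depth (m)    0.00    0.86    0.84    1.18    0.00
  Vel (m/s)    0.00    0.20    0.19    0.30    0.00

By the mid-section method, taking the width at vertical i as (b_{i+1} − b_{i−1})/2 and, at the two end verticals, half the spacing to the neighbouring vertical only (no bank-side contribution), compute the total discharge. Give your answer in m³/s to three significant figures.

w_2 = (9.8 − 0.0)/2 = 4.9 m; q_2 = 0.20 × 0.86 × 4.9 = 0.8428 m³/s
w_3 = (10.9 − 2.8)/2 = 4.05 m; q_3 = 0.19 × 0.84 × 4.05 = 0.6464 m³/s
w_4 = (18.1 − 9.8)/2 = 4.15 m; q_4 = 0.30 × 1.18 × 4.15 = 1.469 m³/s
Stations 1, 5 contribute zero (depth or velocity is 0).
Q = Σ qᵢ = 2.958 m³/s

2.96 m³/s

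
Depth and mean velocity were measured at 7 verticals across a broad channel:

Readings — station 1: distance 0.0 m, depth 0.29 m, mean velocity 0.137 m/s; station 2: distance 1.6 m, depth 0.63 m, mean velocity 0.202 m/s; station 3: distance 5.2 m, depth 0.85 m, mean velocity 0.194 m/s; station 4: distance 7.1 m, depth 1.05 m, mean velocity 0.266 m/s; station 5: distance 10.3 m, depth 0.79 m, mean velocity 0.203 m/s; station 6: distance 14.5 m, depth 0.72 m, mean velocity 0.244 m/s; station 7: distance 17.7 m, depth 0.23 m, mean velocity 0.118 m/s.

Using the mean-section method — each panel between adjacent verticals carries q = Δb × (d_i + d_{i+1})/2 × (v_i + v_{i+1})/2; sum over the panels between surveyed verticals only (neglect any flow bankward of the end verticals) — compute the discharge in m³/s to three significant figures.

Panel 1-2: Δb = 1.6 m, d̄ = (0.29+0.63)/2 = 0.46, v̄ = (0.137+0.202)/2 = 0.1695 → q = 1.6×0.46×0.1695 = 0.1248 m³/s
Panel 2-3: Δb = 3.6 m, d̄ = (0.63+0.85)/2 = 0.74, v̄ = (0.202+0.194)/2 = 0.198 → q = 3.6×0.74×0.198 = 0.5275 m³/s
Panel 3-4: Δb = 1.9 m, d̄ = (0.85+1.05)/2 = 0.95, v̄ = (0.194+0.266)/2 = 0.23 → q = 1.9×0.95×0.23 = 0.4152 m³/s
Panel 4-5: Δb = 3.2 m, d̄ = (1.05+0.79)/2 = 0.92, v̄ = (0.266+0.203)/2 = 0.2345 → q = 3.2×0.92×0.2345 = 0.6904 m³/s
Panel 5-6: Δb = 4.2 m, d̄ = (0.79+0.72)/2 = 0.755, v̄ = (0.203+0.244)/2 = 0.2235 → q = 4.2×0.755×0.2235 = 0.7087 m³/s
Panel 6-7: Δb = 3.2 m, d̄ = (0.72+0.23)/2 = 0.475, v̄ = (0.244+0.118)/2 = 0.181 → q = 3.2×0.475×0.181 = 0.2751 m³/s
Q = Σ q = 2.742 m³/s

2.74 m³/s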